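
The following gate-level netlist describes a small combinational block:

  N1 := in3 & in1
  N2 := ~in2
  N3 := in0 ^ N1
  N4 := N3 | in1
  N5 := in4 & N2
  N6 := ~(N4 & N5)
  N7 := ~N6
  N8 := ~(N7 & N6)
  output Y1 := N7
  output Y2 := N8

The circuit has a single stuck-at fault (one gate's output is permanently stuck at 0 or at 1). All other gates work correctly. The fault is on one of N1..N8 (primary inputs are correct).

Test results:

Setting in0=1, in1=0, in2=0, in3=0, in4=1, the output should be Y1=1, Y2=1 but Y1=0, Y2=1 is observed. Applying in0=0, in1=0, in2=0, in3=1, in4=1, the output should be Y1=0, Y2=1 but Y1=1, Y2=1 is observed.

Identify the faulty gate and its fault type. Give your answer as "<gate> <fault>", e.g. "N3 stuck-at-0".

N1 stuck-at-1

Fault-free values for test 1 (in0=1, in1=0, in2=0, in3=0, in4=1): N1=0, N2=1, N3=1, N4=1, N5=1, N6=0, N7=1, N8=1, giving Y1=1, Y2=1. Observed Y1=0, Y2=1.
Test 1: faults giving observed Y1=0, Y2=1 are {N1 stuck-at-1, N2 stuck-at-0, N3 stuck-at-0, N4 stuck-at-0, N5 stuck-at-0, N6 stuck-at-1, N7 stuck-at-0}.
Test 2 (in0=0, in1=0, in2=0, in3=1, in4=1): fault-free N1=0, N2=1, N3=0, N4=0, N5=1, N6=1, N7=0, N8=1 → Y1=0, Y2=1; observed Y1=1, Y2=1. Eliminates N2 stuck-at-0, N3 stuck-at-0, N4 stuck-at-0, N5 stuck-at-0, N6 stuck-at-1, N7 stuck-at-0.
Only N1 stuck-at-1 is consistent with every test.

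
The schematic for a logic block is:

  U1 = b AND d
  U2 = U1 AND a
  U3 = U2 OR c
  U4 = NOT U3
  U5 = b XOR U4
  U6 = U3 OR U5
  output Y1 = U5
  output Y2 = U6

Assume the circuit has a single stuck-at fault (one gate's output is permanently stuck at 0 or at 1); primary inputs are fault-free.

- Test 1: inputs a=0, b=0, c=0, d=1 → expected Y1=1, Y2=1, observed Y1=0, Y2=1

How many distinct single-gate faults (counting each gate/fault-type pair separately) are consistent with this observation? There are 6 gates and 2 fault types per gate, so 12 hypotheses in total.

Fault-free: U1=0, U2=0, U3=0, U4=1, U5=1, U6=1 → Y1=1, Y2=1. Observed Y1=0, Y2=1.
  U1 stuck-at-0: output Y1=1, Y2=1 ✗
  U1 stuck-at-1: output Y1=1, Y2=1 ✗
  U2 stuck-at-0: output Y1=1, Y2=1 ✗
  U2 stuck-at-1: output Y1=0, Y2=1 ✓
  U3 stuck-at-0: output Y1=1, Y2=1 ✗
  U3 stuck-at-1: output Y1=0, Y2=1 ✓
  U4 stuck-at-0: output Y1=0, Y2=0 ✗
  U4 stuck-at-1: output Y1=1, Y2=1 ✗
  U5 stuck-at-0: output Y1=0, Y2=0 ✗
  U5 stuck-at-1: output Y1=1, Y2=1 ✗
  U6 stuck-at-0: output Y1=1, Y2=0 ✗
  U6 stuck-at-1: output Y1=1, Y2=1 ✗
Consistent faults: {U2 stuck-at-1, U3 stuck-at-1} — 2 in all.

2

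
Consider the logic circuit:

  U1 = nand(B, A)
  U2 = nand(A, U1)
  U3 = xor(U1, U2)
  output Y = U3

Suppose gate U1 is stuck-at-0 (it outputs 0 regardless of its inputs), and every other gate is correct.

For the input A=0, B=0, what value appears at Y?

1

Propagate with U1 forced: U1=0 [stuck-at-0], U2=1, U3=1.
So Y = 1. (Without the fault it would be 0.)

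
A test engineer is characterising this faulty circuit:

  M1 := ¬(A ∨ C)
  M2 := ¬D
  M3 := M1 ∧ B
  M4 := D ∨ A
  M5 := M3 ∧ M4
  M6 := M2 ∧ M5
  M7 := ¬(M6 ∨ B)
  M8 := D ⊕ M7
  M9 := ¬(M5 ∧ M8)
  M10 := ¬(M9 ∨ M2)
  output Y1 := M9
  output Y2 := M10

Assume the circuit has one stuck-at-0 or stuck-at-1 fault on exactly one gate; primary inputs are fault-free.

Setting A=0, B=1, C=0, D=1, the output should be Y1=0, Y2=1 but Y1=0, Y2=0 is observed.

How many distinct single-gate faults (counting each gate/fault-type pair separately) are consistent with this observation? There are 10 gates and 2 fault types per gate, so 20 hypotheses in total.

Fault-free: M1=1, M2=0, M3=1, M4=1, M5=1, M6=0, M7=0, M8=1, M9=0, M10=1 → Y1=0, Y2=1. Observed Y1=0, Y2=0.
  M1: none of the 2 fault types match ✗
  M2: stuck-at-1 ✓; others ✗
  M3: none of the 2 fault types match ✗
  M4: none of the 2 fault types match ✗
  M5: none of the 2 fault types match ✗
  M6: none of the 2 fault types match ✗
  M7: none of the 2 fault types match ✗
  M8: none of the 2 fault types match ✗
  M9: none of the 2 fault types match ✗
  M10: stuck-at-0 ✓; others ✗
Consistent faults: {M2 stuck-at-1, M10 stuck-at-0} — 2 in all.

2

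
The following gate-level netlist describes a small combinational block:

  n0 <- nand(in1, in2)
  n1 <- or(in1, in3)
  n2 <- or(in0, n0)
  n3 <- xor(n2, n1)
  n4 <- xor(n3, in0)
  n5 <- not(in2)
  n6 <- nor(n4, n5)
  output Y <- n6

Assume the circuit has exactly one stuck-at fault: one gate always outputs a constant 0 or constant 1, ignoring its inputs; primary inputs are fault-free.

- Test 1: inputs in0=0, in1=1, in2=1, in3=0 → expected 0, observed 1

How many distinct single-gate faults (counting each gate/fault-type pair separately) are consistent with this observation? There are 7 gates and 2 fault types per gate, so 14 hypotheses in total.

Fault-free: n0=0, n1=1, n2=0, n3=1, n4=1, n5=0, n6=0 → 0. Observed 1.
  n0 stuck-at-0: output 0 ✗
  n0 stuck-at-1: output 1 ✓
  n1 stuck-at-0: output 1 ✓
  n1 stuck-at-1: output 0 ✗
  n2 stuck-at-0: output 0 ✗
  n2 stuck-at-1: output 1 ✓
  n3 stuck-at-0: output 1 ✓
  n3 stuck-at-1: output 0 ✗
  n4 stuck-at-0: output 1 ✓
  n4 stuck-at-1: output 0 ✗
  n5 stuck-at-0: output 0 ✗
  n5 stuck-at-1: output 0 ✗
  n6 stuck-at-0: output 0 ✗
  n6 stuck-at-1: output 1 ✓
Consistent faults: {n0 stuck-at-1, n1 stuck-at-0, n2 stuck-at-1, n3 stuck-at-0, n4 stuck-at-0, n6 stuck-at-1} — 6 in all.

6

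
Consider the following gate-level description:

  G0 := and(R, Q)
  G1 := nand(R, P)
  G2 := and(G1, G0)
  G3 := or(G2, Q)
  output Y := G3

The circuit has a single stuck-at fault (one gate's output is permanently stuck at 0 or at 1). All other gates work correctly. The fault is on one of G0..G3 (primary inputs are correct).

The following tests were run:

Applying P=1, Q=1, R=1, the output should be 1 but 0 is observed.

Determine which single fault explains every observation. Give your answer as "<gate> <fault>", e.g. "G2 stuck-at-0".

G3 stuck-at-0

Fault-free values for test 1 (P=1, Q=1, R=1): G0=1, G1=0, G2=0, G3=1, giving Y=1. Observed 0.
Test 1: faults giving observed 0 are {G3 stuck-at-0}.
Only G3 stuck-at-0 is consistent with every test.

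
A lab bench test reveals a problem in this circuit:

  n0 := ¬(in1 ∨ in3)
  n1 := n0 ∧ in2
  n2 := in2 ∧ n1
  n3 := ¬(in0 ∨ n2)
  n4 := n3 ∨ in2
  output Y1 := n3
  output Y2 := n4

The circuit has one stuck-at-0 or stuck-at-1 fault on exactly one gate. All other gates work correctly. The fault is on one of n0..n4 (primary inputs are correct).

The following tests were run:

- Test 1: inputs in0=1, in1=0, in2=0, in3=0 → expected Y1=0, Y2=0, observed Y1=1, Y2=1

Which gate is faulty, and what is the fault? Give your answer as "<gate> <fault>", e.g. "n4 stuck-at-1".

Fault-free values for test 1 (in0=1, in1=0, in2=0, in3=0): n0=1, n1=0, n2=0, n3=0, n4=0, giving Y1=0, Y2=0. Observed Y1=1, Y2=1.
Test 1: faults giving observed Y1=1, Y2=1 are {n3 stuck-at-1}.
Only n3 stuck-at-1 is consistent with every test.

n3 stuck-at-1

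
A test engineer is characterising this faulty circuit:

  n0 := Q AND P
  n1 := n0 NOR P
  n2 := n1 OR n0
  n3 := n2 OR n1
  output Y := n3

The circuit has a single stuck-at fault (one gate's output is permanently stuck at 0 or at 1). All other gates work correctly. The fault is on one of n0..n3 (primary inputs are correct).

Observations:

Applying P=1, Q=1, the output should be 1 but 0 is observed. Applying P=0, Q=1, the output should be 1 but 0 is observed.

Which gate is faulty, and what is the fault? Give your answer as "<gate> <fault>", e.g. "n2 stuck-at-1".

Fault-free values for test 1 (P=1, Q=1): n0=1, n1=0, n2=1, n3=1, giving Y=1. Observed 0.
Test 1: faults giving observed 0 are {n0 stuck-at-0, n2 stuck-at-0, n3 stuck-at-0}.
Test 2 (P=0, Q=1): fault-free n0=0, n1=1, n2=1, n3=1 → 1; observed 0. Eliminates n0 stuck-at-0, n2 stuck-at-0.
Only n3 stuck-at-0 is consistent with every test.

n3 stuck-at-0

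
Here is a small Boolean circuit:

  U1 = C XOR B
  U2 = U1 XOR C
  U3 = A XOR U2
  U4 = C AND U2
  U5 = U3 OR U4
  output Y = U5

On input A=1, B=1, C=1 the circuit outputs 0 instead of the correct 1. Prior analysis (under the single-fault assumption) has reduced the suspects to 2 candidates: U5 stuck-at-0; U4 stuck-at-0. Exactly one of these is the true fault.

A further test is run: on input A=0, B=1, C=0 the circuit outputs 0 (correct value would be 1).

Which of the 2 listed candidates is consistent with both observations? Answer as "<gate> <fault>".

Evaluate each candidate on input A=0, B=1, C=0:
  U5 stuck-at-0: U1=1, U2=1, U3=1, U4=0, U5=0 [stuck-at-0] → 0 — matches
  U4 stuck-at-0: U1=1, U2=1, U3=1, U4=0 [stuck-at-0], U5=1 → 1 — eliminated
Only U5 stuck-at-0 reproduces the observed 0.

U5 stuck-at-0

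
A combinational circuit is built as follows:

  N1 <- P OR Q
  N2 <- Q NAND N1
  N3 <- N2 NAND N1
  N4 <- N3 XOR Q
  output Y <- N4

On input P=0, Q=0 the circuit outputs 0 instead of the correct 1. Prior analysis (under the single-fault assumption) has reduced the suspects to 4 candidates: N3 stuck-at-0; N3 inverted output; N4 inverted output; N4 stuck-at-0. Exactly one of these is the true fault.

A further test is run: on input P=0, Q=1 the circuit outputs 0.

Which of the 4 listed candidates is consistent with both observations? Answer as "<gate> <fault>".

N4 stuck-at-0

Evaluate each candidate on input P=0, Q=1:
  N3 stuck-at-0: N1=1, N2=0, N3=0 [stuck-at-0], N4=1 → 1 — eliminated
  N3 inverted output: N1=1, N2=0, N3=0 [inverted output], N4=1 → 1 — eliminated
  N4 inverted output: N1=1, N2=0, N3=1, N4=1 [inverted output] → 1 — eliminated
  N4 stuck-at-0: N1=1, N2=0, N3=1, N4=0 [stuck-at-0] → 0 — matches
Only N4 stuck-at-0 reproduces the observed 0.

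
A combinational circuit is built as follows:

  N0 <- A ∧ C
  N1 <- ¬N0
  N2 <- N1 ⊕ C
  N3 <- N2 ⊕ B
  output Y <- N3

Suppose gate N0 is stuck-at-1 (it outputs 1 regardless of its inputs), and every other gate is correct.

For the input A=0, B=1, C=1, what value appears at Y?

0

Propagate with N0 forced: N0=1 [stuck-at-1], N1=0, N2=1, N3=0.
So Y = 0. (Without the fault it would be 1.)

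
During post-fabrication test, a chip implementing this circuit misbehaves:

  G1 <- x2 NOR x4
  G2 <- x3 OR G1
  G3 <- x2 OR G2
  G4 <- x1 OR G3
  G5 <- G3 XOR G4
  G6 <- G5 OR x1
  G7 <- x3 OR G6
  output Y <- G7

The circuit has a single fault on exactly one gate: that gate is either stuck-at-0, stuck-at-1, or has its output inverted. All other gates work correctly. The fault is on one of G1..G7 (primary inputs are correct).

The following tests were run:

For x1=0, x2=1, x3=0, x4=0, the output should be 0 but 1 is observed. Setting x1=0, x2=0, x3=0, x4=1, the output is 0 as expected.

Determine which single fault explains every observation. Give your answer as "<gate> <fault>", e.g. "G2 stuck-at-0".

Fault-free values for test 1 (x1=0, x2=1, x3=0, x4=0): G1=0, G2=0, G3=1, G4=1, G5=0, G6=0, G7=0, giving Y=0. Observed 1.
Test 1: faults giving observed 1 are {G4 stuck-at-0, G4 inverted output, G5 stuck-at-1, G5 inverted output, G6 stuck-at-1, G6 inverted output, G7 stuck-at-1, G7 inverted output}.
Test 2 (x1=0, x2=0, x3=0, x4=1): fault-free G1=0, G2=0, G3=0, G4=0, G5=0, G6=0, G7=0 → 0; observed 0. Eliminates G4 inverted output, G5 stuck-at-1, G5 inverted output, G6 stuck-at-1, G6 inverted output, G7 stuck-at-1, G7 inverted output.
Only G4 stuck-at-0 is consistent with every test.

G4 stuck-at-0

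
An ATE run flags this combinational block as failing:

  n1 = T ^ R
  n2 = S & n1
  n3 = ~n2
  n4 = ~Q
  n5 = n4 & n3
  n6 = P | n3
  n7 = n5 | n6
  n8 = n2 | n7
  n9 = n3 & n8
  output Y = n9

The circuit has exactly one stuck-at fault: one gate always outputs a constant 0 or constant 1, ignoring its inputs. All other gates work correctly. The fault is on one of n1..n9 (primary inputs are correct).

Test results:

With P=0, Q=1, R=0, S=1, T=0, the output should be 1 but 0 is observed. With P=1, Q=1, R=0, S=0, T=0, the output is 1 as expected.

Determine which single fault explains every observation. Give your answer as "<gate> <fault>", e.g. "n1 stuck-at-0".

Fault-free values for test 1 (P=0, Q=1, R=0, S=1, T=0): n1=0, n2=0, n3=1, n4=0, n5=0, n6=1, n7=1, n8=1, n9=1, giving Y=1. Observed 0.
Test 1: faults giving observed 0 are {n1 stuck-at-1, n2 stuck-at-1, n3 stuck-at-0, n6 stuck-at-0, n7 stuck-at-0, n8 stuck-at-0, n9 stuck-at-0}.
Test 2 (P=1, Q=1, R=0, S=0, T=0): fault-free n1=0, n2=0, n3=1, n4=0, n5=0, n6=1, n7=1, n8=1, n9=1 → 1; observed 1. Eliminates n2 stuck-at-1, n3 stuck-at-0, n6 stuck-at-0, n7 stuck-at-0, n8 stuck-at-0, n9 stuck-at-0.
Only n1 stuck-at-1 is consistent with every test.

n1 stuck-at-1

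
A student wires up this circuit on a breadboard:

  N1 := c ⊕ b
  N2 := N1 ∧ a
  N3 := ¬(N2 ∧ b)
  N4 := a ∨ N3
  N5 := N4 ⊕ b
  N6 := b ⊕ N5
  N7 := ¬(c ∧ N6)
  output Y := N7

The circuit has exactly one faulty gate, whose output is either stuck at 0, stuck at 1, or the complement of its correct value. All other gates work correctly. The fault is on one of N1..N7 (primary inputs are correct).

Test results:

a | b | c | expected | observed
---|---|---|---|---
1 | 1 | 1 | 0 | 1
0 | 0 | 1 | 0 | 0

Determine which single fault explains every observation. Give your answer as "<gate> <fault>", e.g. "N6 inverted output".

N5 stuck-at-1

Fault-free values for test 1 (a=1, b=1, c=1): N1=0, N2=0, N3=1, N4=1, N5=0, N6=1, N7=0, giving Y=0. Observed 1.
Test 1: faults giving observed 1 are {N4 stuck-at-0, N4 inverted output, N5 stuck-at-1, N5 inverted output, N6 stuck-at-0, N6 inverted output, N7 stuck-at-1, N7 inverted output}.
Test 2 (a=0, b=0, c=1): fault-free N1=1, N2=0, N3=1, N4=1, N5=1, N6=1, N7=0 → 0; observed 0. Eliminates N4 stuck-at-0, N4 inverted output, N5 inverted output, N6 stuck-at-0, N6 inverted output, N7 stuck-at-1, N7 inverted output.
Only N5 stuck-at-1 is consistent with every test.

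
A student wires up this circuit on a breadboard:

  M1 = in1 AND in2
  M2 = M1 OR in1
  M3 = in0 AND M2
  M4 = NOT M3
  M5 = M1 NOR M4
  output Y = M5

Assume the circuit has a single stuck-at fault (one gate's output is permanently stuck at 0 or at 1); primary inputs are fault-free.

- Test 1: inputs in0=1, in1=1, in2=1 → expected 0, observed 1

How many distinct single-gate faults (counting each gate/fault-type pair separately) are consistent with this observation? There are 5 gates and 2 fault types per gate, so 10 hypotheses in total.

2

Fault-free: M1=1, M2=1, M3=1, M4=0, M5=0 → 0. Observed 1.
  M1 stuck-at-0: output 1 ✓
  M1 stuck-at-1: output 0 ✗
  M2 stuck-at-0: output 0 ✗
  M2 stuck-at-1: output 0 ✗
  M3 stuck-at-0: output 0 ✗
  M3 stuck-at-1: output 0 ✗
  M4 stuck-at-0: output 0 ✗
  M4 stuck-at-1: output 0 ✗
  M5 stuck-at-0: output 0 ✗
  M5 stuck-at-1: output 1 ✓
Consistent faults: {M1 stuck-at-0, M5 stuck-at-1} — 2 in all.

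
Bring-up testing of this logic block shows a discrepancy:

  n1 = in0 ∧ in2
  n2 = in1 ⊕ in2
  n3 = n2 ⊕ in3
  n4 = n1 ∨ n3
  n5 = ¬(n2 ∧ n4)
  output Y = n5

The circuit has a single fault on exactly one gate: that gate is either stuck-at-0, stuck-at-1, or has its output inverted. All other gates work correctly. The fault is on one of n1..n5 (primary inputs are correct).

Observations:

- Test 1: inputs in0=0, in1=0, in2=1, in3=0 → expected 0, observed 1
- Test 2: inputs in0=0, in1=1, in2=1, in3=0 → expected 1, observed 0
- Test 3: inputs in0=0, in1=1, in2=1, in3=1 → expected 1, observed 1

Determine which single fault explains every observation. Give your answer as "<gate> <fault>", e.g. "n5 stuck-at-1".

Fault-free values for test 1 (in0=0, in1=0, in2=1, in3=0): n1=0, n2=1, n3=1, n4=1, n5=0, giving Y=0. Observed 1.
Test 1: faults giving observed 1 are {n2 stuck-at-0, n2 inverted output, n3 stuck-at-0, n3 inverted output, n4 stuck-at-0, n4 inverted output, n5 stuck-at-1, n5 inverted output}.
Test 2 (in0=0, in1=1, in2=1, in3=0): fault-free n1=0, n2=0, n3=0, n4=0, n5=1 → 1; observed 0. Eliminates n2 stuck-at-0, n3 stuck-at-0, n3 inverted output, n4 stuck-at-0, n4 inverted output, n5 stuck-at-1.
Test 3 (in0=0, in1=1, in2=1, in3=1): fault-free n1=0, n2=0, n3=1, n4=1, n5=1 → 1; observed 1. Eliminates n5 inverted output.
Only n2 inverted output is consistent with every test.

n2 inverted output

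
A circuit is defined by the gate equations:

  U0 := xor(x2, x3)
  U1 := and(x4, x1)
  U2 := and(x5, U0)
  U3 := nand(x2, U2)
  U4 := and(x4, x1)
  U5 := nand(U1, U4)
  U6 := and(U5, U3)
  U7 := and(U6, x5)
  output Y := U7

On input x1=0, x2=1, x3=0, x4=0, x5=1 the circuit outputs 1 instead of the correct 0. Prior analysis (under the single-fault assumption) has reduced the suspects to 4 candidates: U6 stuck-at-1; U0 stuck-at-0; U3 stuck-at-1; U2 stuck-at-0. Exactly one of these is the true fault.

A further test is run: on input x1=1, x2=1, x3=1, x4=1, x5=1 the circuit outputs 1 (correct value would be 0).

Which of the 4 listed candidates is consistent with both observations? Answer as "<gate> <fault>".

U6 stuck-at-1

Evaluate each candidate on input x1=1, x2=1, x3=1, x4=1, x5=1:
  U6 stuck-at-1: U0=0, U1=1, U2=0, U3=1, U4=1, U5=0, U6=1 [stuck-at-1], U7=1 → 1 — matches
  U0 stuck-at-0: U0=0 [stuck-at-0], U1=1, U2=0, U3=1, U4=1, U5=0, U6=0, U7=0 → 0 — eliminated
  U3 stuck-at-1: U0=0, U1=1, U2=0, U3=1 [stuck-at-1], U4=1, U5=0, U6=0, U7=0 → 0 — eliminated
  U2 stuck-at-0: U0=0, U1=1, U2=0 [stuck-at-0], U3=1, U4=1, U5=0, U6=0, U7=0 → 0 — eliminated
Only U6 stuck-at-1 reproduces the observed 1.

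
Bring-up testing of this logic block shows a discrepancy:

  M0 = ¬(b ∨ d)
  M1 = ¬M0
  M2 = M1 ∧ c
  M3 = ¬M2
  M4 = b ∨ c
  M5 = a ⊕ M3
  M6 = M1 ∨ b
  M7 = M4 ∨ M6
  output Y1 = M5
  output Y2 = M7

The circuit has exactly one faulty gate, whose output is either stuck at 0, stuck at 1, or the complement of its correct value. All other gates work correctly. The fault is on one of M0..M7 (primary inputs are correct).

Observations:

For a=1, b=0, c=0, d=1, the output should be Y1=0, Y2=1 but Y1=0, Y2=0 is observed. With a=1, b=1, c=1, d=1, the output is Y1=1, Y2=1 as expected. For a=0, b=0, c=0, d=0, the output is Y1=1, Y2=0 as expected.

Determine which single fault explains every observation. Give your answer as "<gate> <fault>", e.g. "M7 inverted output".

M6 stuck-at-0

Fault-free values for test 1 (a=1, b=0, c=0, d=1): M0=0, M1=1, M2=0, M3=1, M4=0, M5=0, M6=1, M7=1, giving Y1=0, Y2=1. Observed Y1=0, Y2=0.
Test 1: faults giving observed Y1=0, Y2=0 are {M0 stuck-at-1, M0 inverted output, M1 stuck-at-0, M1 inverted output, M6 stuck-at-0, M6 inverted output, M7 stuck-at-0, M7 inverted output}.
Test 2 (a=1, b=1, c=1, d=1): fault-free M0=0, M1=1, M2=1, M3=0, M4=1, M5=1, M6=1, M7=1 → Y1=1, Y2=1; observed Y1=1, Y2=1. Eliminates M0 stuck-at-1, M0 inverted output, M1 stuck-at-0, M1 inverted output, M7 stuck-at-0, M7 inverted output.
Test 3 (a=0, b=0, c=0, d=0): fault-free M0=1, M1=0, M2=0, M3=1, M4=0, M5=1, M6=0, M7=0 → Y1=1, Y2=0; observed Y1=1, Y2=0. Eliminates M6 inverted output.
Only M6 stuck-at-0 is consistent with every test.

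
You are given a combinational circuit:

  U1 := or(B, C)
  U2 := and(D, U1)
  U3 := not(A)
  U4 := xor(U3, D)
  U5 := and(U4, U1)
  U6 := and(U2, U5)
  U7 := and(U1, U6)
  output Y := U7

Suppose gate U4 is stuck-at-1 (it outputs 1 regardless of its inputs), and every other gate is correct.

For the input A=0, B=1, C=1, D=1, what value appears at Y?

1

Propagate with U4 forced: U1=1, U2=1, U3=1, U4=1 [stuck-at-1], U5=1, U6=1, U7=1.
So Y = 1. (Without the fault it would be 0.)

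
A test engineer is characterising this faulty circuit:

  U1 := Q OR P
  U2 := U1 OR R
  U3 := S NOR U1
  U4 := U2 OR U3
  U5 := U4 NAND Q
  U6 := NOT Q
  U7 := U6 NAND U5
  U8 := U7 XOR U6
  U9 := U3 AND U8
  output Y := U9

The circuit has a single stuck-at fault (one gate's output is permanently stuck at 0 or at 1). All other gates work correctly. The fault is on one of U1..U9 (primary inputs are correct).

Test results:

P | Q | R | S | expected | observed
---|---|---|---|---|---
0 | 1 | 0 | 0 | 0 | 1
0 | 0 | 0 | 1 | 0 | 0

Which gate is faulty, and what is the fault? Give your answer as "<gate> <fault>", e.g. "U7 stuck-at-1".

Fault-free values for test 1 (P=0, Q=1, R=0, S=0): U1=1, U2=1, U3=0, U4=1, U5=0, U6=0, U7=1, U8=1, U9=0, giving Y=0. Observed 1.
Test 1: faults giving observed 1 are {U1 stuck-at-0, U3 stuck-at-1, U9 stuck-at-1}.
Test 2 (P=0, Q=0, R=0, S=1): fault-free U1=0, U2=0, U3=0, U4=0, U5=1, U6=1, U7=0, U8=1, U9=0 → 0; observed 0. Eliminates U3 stuck-at-1, U9 stuck-at-1.
Only U1 stuck-at-0 is consistent with every test.

U1 stuck-at-0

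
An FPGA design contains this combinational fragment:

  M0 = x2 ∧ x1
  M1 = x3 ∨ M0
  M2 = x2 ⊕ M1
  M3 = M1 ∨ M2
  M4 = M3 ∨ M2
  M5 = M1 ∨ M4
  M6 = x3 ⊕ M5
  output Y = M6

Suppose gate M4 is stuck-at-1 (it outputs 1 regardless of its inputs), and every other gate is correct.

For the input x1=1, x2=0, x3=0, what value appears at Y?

Propagate with M4 forced: M0=0, M1=0, M2=0, M3=0, M4=1 [stuck-at-1], M5=1, M6=1.
So Y = 1. (Without the fault it would be 0.)

1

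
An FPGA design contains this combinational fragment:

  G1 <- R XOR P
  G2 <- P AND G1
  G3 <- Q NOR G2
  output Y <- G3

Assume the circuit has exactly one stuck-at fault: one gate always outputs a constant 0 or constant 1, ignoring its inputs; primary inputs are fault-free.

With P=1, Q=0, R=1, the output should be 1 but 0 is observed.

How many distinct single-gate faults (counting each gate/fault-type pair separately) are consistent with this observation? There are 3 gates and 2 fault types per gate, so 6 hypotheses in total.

Fault-free: G1=0, G2=0, G3=1 → 1. Observed 0.
  G1 stuck-at-0: output 1 ✗
  G1 stuck-at-1: output 0 ✓
  G2 stuck-at-0: output 1 ✗
  G2 stuck-at-1: output 0 ✓
  G3 stuck-at-0: output 0 ✓
  G3 stuck-at-1: output 1 ✗
Consistent faults: {G1 stuck-at-1, G2 stuck-at-1, G3 stuck-at-0} — 3 in all.

3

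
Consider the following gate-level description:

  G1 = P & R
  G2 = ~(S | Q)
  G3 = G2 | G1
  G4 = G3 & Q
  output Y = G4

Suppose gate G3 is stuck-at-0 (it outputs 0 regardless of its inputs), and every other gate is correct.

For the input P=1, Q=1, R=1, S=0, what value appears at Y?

0

Propagate with G3 forced: G1=1, G2=0, G3=0 [stuck-at-0], G4=0.
So Y = 0. (Without the fault it would be 1.)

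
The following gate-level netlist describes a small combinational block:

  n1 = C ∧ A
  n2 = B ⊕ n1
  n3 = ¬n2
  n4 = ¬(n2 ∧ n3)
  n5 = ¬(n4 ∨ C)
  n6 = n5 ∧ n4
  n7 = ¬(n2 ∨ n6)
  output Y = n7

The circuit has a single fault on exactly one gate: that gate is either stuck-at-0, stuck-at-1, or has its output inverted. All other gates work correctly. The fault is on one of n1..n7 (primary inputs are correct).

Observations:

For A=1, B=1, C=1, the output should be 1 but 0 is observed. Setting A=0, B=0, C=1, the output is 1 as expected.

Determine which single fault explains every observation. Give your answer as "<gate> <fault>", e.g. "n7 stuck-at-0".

Fault-free values for test 1 (A=1, B=1, C=1): n1=1, n2=0, n3=1, n4=1, n5=0, n6=0, n7=1, giving Y=1. Observed 0.
Test 1: faults giving observed 0 are {n1 stuck-at-0, n1 inverted output, n2 stuck-at-1, n2 inverted output, n5 stuck-at-1, n5 inverted output, n6 stuck-at-1, n6 inverted output, n7 stuck-at-0, n7 inverted output}.
Test 2 (A=0, B=0, C=1): fault-free n1=0, n2=0, n3=1, n4=1, n5=0, n6=0, n7=1 → 1; observed 1. Eliminates n1 inverted output, n2 stuck-at-1, n2 inverted output, n5 stuck-at-1, n5 inverted output, n6 stuck-at-1, n6 inverted output, n7 stuck-at-0, n7 inverted output.
Only n1 stuck-at-0 is consistent with every test.

n1 stuck-at-0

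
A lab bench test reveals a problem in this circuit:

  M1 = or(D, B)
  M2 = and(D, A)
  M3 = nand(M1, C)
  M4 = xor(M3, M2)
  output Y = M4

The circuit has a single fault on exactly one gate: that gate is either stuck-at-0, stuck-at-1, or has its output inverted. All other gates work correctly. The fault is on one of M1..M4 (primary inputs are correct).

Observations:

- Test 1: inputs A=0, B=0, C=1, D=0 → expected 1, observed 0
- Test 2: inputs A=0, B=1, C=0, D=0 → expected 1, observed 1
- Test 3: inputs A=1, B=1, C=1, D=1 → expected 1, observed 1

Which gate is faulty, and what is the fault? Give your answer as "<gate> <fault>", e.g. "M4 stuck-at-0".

Fault-free values for test 1 (A=0, B=0, C=1, D=0): M1=0, M2=0, M3=1, M4=1, giving Y=1. Observed 0.
Test 1: faults giving observed 0 are {M1 stuck-at-1, M1 inverted output, M2 stuck-at-1, M2 inverted output, M3 stuck-at-0, M3 inverted output, M4 stuck-at-0, M4 inverted output}.
Test 2 (A=0, B=1, C=0, D=0): fault-free M1=1, M2=0, M3=1, M4=1 → 1; observed 1. Eliminates M2 stuck-at-1, M2 inverted output, M3 stuck-at-0, M3 inverted output, M4 stuck-at-0, M4 inverted output.
Test 3 (A=1, B=1, C=1, D=1): fault-free M1=1, M2=1, M3=0, M4=1 → 1; observed 1. Eliminates M1 inverted output.
Only M1 stuck-at-1 is consistent with every test.

M1 stuck-at-1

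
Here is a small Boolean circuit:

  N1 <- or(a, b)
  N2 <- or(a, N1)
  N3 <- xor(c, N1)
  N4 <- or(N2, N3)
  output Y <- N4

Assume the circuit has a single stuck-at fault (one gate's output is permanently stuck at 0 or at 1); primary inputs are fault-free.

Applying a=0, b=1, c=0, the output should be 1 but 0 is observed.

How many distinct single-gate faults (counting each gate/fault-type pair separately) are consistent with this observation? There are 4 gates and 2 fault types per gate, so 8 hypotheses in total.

Fault-free: N1=1, N2=1, N3=1, N4=1 → 1. Observed 0.
  N1 stuck-at-0: output 0 ✓
  N1 stuck-at-1: output 1 ✗
  N2 stuck-at-0: output 1 ✗
  N2 stuck-at-1: output 1 ✗
  N3 stuck-at-0: output 1 ✗
  N3 stuck-at-1: output 1 ✗
  N4 stuck-at-0: output 0 ✓
  N4 stuck-at-1: output 1 ✗
Consistent faults: {N1 stuck-at-0, N4 stuck-at-0} — 2 in all.

2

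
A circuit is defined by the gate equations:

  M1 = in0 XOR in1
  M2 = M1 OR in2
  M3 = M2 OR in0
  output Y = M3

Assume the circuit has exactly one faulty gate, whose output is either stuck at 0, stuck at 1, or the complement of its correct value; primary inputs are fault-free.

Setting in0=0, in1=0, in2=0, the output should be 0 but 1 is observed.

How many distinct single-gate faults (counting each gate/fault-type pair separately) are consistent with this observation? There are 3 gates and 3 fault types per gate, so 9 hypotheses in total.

Fault-free: M1=0, M2=0, M3=0 → 0. Observed 1.
  M1 stuck-at-0: output 0 ✗
  M1 stuck-at-1: output 1 ✓
  M1 inverted output: output 1 ✓
  M2 stuck-at-0: output 0 ✗
  M2 stuck-at-1: output 1 ✓
  M2 inverted output: output 1 ✓
  M3 stuck-at-0: output 0 ✗
  M3 stuck-at-1: output 1 ✓
  M3 inverted output: output 1 ✓
Consistent faults: {M1 stuck-at-1, M1 inverted output, M2 stuck-at-1, M2 inverted output, M3 stuck-at-1, M3 inverted output} — 6 in all.

6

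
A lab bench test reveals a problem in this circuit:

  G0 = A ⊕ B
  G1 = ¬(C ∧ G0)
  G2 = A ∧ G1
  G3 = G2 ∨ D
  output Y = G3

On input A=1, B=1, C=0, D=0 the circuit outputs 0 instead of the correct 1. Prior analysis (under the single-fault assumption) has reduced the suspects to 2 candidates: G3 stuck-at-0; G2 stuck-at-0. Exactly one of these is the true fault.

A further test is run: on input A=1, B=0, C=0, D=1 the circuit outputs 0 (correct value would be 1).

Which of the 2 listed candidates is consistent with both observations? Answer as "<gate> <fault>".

G3 stuck-at-0

Evaluate each candidate on input A=1, B=0, C=0, D=1:
  G3 stuck-at-0: G0=1, G1=1, G2=1, G3=0 [stuck-at-0] → 0 — matches
  G2 stuck-at-0: G0=1, G1=1, G2=0 [stuck-at-0], G3=1 → 1 — eliminated
Only G3 stuck-at-0 reproduces the observed 0.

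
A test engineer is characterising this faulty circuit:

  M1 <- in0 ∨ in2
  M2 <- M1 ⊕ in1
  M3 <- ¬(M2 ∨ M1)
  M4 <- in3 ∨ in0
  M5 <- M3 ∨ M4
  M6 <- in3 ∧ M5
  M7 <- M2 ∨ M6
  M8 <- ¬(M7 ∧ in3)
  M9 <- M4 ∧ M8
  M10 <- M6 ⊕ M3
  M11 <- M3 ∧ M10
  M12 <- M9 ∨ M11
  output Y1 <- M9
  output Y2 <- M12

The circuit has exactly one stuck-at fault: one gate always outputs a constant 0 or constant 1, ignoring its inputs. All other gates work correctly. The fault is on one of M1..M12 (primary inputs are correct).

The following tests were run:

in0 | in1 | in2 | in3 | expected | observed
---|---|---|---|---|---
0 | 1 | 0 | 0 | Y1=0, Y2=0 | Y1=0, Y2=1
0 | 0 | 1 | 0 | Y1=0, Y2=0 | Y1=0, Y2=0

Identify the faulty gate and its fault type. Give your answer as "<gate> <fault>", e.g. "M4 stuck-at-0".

M2 stuck-at-0

Fault-free values for test 1 (in0=0, in1=1, in2=0, in3=0): M1=0, M2=1, M3=0, M4=0, M5=0, M6=0, M7=1, M8=1, M9=0, M10=0, M11=0, M12=0, giving Y1=0, Y2=0. Observed Y1=0, Y2=1.
Test 1: faults giving observed Y1=0, Y2=1 are {M2 stuck-at-0, M3 stuck-at-1, M11 stuck-at-1, M12 stuck-at-1}.
Test 2 (in0=0, in1=0, in2=1, in3=0): fault-free M1=1, M2=1, M3=0, M4=0, M5=0, M6=0, M7=1, M8=1, M9=0, M10=0, M11=0, M12=0 → Y1=0, Y2=0; observed Y1=0, Y2=0. Eliminates M3 stuck-at-1, M11 stuck-at-1, M12 stuck-at-1.
Only M2 stuck-at-0 is consistent with every test.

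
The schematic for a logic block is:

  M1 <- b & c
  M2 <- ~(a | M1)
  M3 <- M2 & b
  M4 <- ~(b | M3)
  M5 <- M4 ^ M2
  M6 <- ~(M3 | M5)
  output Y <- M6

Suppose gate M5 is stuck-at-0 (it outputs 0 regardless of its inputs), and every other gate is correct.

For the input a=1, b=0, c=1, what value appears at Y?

Propagate with M5 forced: M1=0, M2=0, M3=0, M4=1, M5=0 [stuck-at-0], M6=1.
So Y = 1. (Without the fault it would be 0.)

1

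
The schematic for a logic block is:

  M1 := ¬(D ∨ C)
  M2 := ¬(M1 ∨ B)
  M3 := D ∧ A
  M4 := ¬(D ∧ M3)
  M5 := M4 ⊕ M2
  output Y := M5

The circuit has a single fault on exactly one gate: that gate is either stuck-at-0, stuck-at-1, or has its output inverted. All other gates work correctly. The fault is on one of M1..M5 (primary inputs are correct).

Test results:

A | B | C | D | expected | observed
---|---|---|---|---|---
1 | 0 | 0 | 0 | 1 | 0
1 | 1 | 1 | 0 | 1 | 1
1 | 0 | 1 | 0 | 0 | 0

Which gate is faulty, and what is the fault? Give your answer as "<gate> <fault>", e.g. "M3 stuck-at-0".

M1 stuck-at-0

Fault-free values for test 1 (A=1, B=0, C=0, D=0): M1=1, M2=0, M3=0, M4=1, M5=1, giving Y=1. Observed 0.
Test 1: faults giving observed 0 are {M1 stuck-at-0, M1 inverted output, M2 stuck-at-1, M2 inverted output, M4 stuck-at-0, M4 inverted output, M5 stuck-at-0, M5 inverted output}.
Test 2 (A=1, B=1, C=1, D=0): fault-free M1=0, M2=0, M3=0, M4=1, M5=1 → 1; observed 1. Eliminates M2 stuck-at-1, M2 inverted output, M4 stuck-at-0, M4 inverted output, M5 stuck-at-0, M5 inverted output.
Test 3 (A=1, B=0, C=1, D=0): fault-free M1=0, M2=1, M3=0, M4=1, M5=0 → 0; observed 0. Eliminates M1 inverted output.
Only M1 stuck-at-0 is consistent with every test.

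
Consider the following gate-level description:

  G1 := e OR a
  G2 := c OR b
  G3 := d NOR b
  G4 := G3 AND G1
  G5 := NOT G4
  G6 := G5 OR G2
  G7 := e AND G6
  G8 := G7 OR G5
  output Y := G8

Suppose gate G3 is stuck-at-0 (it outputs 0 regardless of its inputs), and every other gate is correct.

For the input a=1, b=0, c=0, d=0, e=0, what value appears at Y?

1

Propagate with G3 forced: G1=1, G2=0, G3=0 [stuck-at-0], G4=0, G5=1, G6=1, G7=0, G8=1.
So Y = 1. (Without the fault it would be 0.)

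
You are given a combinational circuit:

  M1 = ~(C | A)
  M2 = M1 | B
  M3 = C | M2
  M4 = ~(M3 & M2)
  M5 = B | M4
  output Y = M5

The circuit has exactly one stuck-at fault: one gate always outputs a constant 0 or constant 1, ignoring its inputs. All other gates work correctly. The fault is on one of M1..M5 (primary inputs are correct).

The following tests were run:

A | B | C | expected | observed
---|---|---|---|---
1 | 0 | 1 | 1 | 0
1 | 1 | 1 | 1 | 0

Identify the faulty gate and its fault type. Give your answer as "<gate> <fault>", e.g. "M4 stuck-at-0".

M5 stuck-at-0

Fault-free values for test 1 (A=1, B=0, C=1): M1=0, M2=0, M3=1, M4=1, M5=1, giving Y=1. Observed 0.
Test 1: faults giving observed 0 are {M1 stuck-at-1, M2 stuck-at-1, M4 stuck-at-0, M5 stuck-at-0}.
Test 2 (A=1, B=1, C=1): fault-free M1=0, M2=1, M3=1, M4=0, M5=1 → 1; observed 0. Eliminates M1 stuck-at-1, M2 stuck-at-1, M4 stuck-at-0.
Only M5 stuck-at-0 is consistent with every test.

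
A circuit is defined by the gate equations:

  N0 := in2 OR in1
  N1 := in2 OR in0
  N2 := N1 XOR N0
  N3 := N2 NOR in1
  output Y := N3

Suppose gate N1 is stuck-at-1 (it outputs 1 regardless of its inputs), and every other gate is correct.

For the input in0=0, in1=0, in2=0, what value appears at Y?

Propagate with N1 forced: N0=0, N1=1 [stuck-at-1], N2=1, N3=0.
So Y = 0. (Without the fault it would be 1.)

0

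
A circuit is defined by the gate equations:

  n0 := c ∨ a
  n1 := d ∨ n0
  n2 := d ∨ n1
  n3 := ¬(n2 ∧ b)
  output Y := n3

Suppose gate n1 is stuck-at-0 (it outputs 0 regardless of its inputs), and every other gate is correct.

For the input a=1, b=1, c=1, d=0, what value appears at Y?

Propagate with n1 forced: n0=1, n1=0 [stuck-at-0], n2=0, n3=1.
So Y = 1. (Without the fault it would be 0.)

1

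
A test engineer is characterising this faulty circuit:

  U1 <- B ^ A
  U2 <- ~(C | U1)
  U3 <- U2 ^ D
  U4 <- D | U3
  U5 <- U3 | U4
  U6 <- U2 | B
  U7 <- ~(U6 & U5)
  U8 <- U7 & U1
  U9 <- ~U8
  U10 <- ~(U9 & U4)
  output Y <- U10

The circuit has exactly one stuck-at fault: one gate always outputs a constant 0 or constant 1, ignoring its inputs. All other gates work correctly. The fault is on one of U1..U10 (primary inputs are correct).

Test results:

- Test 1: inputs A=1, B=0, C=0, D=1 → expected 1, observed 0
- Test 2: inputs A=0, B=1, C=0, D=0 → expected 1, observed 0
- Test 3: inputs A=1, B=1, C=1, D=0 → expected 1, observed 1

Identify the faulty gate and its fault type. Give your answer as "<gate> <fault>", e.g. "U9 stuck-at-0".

U1 stuck-at-0

Fault-free values for test 1 (A=1, B=0, C=0, D=1): U1=1, U2=0, U3=1, U4=1, U5=1, U6=0, U7=1, U8=1, U9=0, U10=1, giving Y=1. Observed 0.
Test 1: faults giving observed 0 are {U1 stuck-at-0, U2 stuck-at-1, U6 stuck-at-1, U7 stuck-at-0, U8 stuck-at-0, U9 stuck-at-1, U10 stuck-at-0}.
Test 2 (A=0, B=1, C=0, D=0): fault-free U1=1, U2=0, U3=0, U4=0, U5=0, U6=1, U7=1, U8=1, U9=0, U10=1 → 1; observed 0. Eliminates U6 stuck-at-1, U7 stuck-at-0, U8 stuck-at-0, U9 stuck-at-1.
Test 3 (A=1, B=1, C=1, D=0): fault-free U1=0, U2=0, U3=0, U4=0, U5=0, U6=1, U7=1, U8=0, U9=1, U10=1 → 1; observed 1. Eliminates U2 stuck-at-1, U10 stuck-at-0.
Only U1 stuck-at-0 is consistent with every test.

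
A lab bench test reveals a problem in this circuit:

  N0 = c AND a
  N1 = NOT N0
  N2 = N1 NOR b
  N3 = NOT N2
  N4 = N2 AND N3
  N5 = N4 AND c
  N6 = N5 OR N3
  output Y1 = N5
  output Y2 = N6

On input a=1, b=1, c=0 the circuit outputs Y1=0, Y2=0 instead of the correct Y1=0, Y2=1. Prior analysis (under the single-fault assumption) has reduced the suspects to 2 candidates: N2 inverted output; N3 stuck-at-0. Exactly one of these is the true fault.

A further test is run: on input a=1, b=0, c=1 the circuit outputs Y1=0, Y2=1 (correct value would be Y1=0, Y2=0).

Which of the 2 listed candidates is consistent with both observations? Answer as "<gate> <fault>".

N2 inverted output

Evaluate each candidate on input a=1, b=0, c=1:
  N2 inverted output: N0=1, N1=0, N2=0 [inverted output], N3=1, N4=0, N5=0, N6=1 → Y1=0, Y2=1 — matches
  N3 stuck-at-0: N0=1, N1=0, N2=1, N3=0 [stuck-at-0], N4=0, N5=0, N6=0 → Y1=0, Y2=0 — eliminated
Only N2 inverted output reproduces the observed Y1=0, Y2=1.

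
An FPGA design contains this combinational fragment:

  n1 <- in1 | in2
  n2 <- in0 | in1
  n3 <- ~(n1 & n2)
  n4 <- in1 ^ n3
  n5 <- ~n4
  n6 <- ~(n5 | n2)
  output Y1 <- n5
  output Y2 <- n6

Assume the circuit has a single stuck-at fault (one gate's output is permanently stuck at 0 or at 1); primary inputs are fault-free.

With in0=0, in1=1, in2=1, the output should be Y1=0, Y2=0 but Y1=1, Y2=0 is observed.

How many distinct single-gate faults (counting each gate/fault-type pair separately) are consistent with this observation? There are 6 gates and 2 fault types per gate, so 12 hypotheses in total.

Fault-free: n1=1, n2=1, n3=0, n4=1, n5=0, n6=0 → Y1=0, Y2=0. Observed Y1=1, Y2=0.
  n1 stuck-at-0: output Y1=1, Y2=0 ✓
  n1 stuck-at-1: output Y1=0, Y2=0 ✗
  n2 stuck-at-0: output Y1=1, Y2=0 ✓
  n2 stuck-at-1: output Y1=0, Y2=0 ✗
  n3 stuck-at-0: output Y1=0, Y2=0 ✗
  n3 stuck-at-1: output Y1=1, Y2=0 ✓
  n4 stuck-at-0: output Y1=1, Y2=0 ✓
  n4 stuck-at-1: output Y1=0, Y2=0 ✗
  n5 stuck-at-0: output Y1=0, Y2=0 ✗
  n5 stuck-at-1: output Y1=1, Y2=0 ✓
  n6 stuck-at-0: output Y1=0, Y2=0 ✗
  n6 stuck-at-1: output Y1=0, Y2=1 ✗
Consistent faults: {n1 stuck-at-0, n2 stuck-at-0, n3 stuck-at-1, n4 stuck-at-0, n5 stuck-at-1} — 5 in all.

5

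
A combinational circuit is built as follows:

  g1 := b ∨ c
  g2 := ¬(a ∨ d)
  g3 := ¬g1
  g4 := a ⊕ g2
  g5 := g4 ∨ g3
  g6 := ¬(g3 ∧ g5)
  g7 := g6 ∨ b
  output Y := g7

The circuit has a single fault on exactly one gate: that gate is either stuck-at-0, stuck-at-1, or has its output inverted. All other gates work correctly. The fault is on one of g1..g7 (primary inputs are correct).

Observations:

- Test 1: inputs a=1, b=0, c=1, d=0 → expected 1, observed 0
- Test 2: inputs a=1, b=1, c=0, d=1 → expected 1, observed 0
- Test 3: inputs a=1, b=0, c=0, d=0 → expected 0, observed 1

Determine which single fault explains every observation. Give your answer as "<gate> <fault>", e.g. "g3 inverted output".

g7 inverted output

Fault-free values for test 1 (a=1, b=0, c=1, d=0): g1=1, g2=0, g3=0, g4=1, g5=1, g6=1, g7=1, giving Y=1. Observed 0.
Test 1: faults giving observed 0 are {g1 stuck-at-0, g1 inverted output, g3 stuck-at-1, g3 inverted output, g6 stuck-at-0, g6 inverted output, g7 stuck-at-0, g7 inverted output}.
Test 2 (a=1, b=1, c=0, d=1): fault-free g1=1, g2=0, g3=0, g4=1, g5=1, g6=1, g7=1 → 1; observed 0. Eliminates g1 stuck-at-0, g1 inverted output, g3 stuck-at-1, g3 inverted output, g6 stuck-at-0, g6 inverted output.
Test 3 (a=1, b=0, c=0, d=0): fault-free g1=0, g2=0, g3=1, g4=1, g5=1, g6=0, g7=0 → 0; observed 1. Eliminates g7 stuck-at-0.
Only g7 inverted output is consistent with every test.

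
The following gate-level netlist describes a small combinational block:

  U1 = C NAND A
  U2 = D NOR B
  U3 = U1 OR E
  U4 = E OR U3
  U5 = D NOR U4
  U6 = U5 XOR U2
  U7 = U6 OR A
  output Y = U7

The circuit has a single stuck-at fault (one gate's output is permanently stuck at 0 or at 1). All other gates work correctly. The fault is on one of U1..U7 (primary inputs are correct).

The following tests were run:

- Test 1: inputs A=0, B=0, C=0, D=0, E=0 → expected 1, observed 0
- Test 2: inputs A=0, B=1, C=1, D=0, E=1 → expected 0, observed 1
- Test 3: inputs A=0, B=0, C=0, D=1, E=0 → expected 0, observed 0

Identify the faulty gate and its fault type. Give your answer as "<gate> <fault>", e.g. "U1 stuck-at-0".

U4 stuck-at-0

Fault-free values for test 1 (A=0, B=0, C=0, D=0, E=0): U1=1, U2=1, U3=1, U4=1, U5=0, U6=1, U7=1, giving Y=1. Observed 0.
Test 1: faults giving observed 0 are {U1 stuck-at-0, U2 stuck-at-0, U3 stuck-at-0, U4 stuck-at-0, U5 stuck-at-1, U6 stuck-at-0, U7 stuck-at-0}.
Test 2 (A=0, B=1, C=1, D=0, E=1): fault-free U1=1, U2=0, U3=1, U4=1, U5=0, U6=0, U7=0 → 0; observed 1. Eliminates U1 stuck-at-0, U2 stuck-at-0, U3 stuck-at-0, U6 stuck-at-0, U7 stuck-at-0.
Test 3 (A=0, B=0, C=0, D=1, E=0): fault-free U1=1, U2=0, U3=1, U4=1, U5=0, U6=0, U7=0 → 0; observed 0. Eliminates U5 stuck-at-1.
Only U4 stuck-at-0 is consistent with every test.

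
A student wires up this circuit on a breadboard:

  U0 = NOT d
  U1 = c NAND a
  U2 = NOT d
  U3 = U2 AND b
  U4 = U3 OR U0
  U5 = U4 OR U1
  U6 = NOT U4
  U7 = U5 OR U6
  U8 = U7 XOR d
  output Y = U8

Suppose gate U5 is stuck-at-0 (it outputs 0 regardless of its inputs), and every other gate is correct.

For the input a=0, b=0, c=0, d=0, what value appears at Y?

0

Propagate with U5 forced: U0=1, U1=1, U2=1, U3=0, U4=1, U5=0 [stuck-at-0], U6=0, U7=0, U8=0.
So Y = 0. (Without the fault it would be 1.)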